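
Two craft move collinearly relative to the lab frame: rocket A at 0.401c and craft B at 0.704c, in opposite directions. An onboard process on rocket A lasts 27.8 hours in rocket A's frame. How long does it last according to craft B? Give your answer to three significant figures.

54.8 hours

The velocity of rocket A relative to craft B is (0.401 + 0.704)c / (1 + 0.401×0.704) = 0.86173c; relative speed 0.86173c.
At |u| = 0.86173c, γ = (1 − 0.742579)^(−1/2) = 1.971.
Rocket A's interval is proper; time dilation gives Δt_B = γΔτ = 1.971 × 27.8 hours = 54.8 hours.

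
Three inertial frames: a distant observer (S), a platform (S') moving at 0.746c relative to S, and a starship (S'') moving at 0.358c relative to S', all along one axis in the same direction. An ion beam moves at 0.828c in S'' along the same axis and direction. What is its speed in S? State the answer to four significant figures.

First combine the ion beam and starship (S''→S'): u₁ = (0.828 + 0.358)/(1 + 0.828×0.358) = 1.186/1.296424 = 0.91482.
Then combine with the platform (S'→S): u = (0.91482 + 0.746)/(1 + 0.91482×0.746) = 1.66082/1.68245572 = 0.98714.

0.9871c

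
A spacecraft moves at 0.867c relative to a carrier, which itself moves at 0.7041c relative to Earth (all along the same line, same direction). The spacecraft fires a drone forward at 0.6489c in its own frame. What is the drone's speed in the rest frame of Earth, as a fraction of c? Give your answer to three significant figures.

Apply u = (u'+v)/(1+u'v) twice. Drone in the carrier frame: (0.6489+0.867)/(1+0.6489·0.867) = 1.5159/1.5625963 = 0.97012c.
That velocity, transformed to the rest frame of Earth: (0.97012+0.7041)/(1+0.97012·0.7041) = 1.67422/1.683061492 = 0.99475c.

0.995c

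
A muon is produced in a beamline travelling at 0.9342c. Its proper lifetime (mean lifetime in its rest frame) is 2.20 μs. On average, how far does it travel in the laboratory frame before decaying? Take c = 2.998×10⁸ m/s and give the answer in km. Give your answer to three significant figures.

1.73 km

Lorentz factor: γ = (1 − 0.87272964)^(−1/2) = 2.8031.
Lab-frame lifetime: Δt = γτ = 2.8031 × 2.20 μs = 6.1668 μs.
Distance: d = vΔt = 0.9342 × 2.998×10⁸ m/s × 6.1668×10^-6 s = 1730 m = 1.73 km.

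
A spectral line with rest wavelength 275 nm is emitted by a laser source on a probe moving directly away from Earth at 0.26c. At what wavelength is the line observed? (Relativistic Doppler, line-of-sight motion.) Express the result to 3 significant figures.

Relativistic Doppler for wavelength: λ_obs = λ_src · √((1+β)/(1−β)).
With β = 0.26: factor = √(1.26/0.74) = 1.3049.
λ_obs = 275 × 1.3049 = 359 nm.

359 nm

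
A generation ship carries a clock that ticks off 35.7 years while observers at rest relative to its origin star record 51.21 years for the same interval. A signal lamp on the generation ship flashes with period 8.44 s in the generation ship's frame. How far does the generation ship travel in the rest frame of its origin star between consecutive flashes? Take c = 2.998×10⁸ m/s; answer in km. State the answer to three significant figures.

The time-dilation ratio gives γ = 51.21/35.7 = 1.43445.
β = √(1 − 1/γ²) = 0.71694. Lab-frame period = γτ = 1.43445×8.44 s = 12.107 s. Distance = βc × γτ = 0.71694 × 2.998×10⁸ m/s × 12.107 s = 2.6023×10^9 m = 2.60×10^6 km.

2.60×10^6 km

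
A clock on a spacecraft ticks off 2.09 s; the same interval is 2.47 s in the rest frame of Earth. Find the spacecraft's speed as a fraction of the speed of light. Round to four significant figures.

0.5329c

γ = Δt/Δτ = 2.47/2.09 = 1.1818.
β = √(1 − 1/γ²) = √(1 − 0.715998) = √0.284002 = 0.5329.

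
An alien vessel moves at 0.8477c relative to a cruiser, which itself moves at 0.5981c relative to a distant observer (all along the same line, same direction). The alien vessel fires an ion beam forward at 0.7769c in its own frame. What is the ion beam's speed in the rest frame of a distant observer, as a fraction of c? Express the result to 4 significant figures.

Compose velocities in two stages. Stage 1 (into S'): u₁ = (0.7769+0.8477)/(1+0.7769×0.8477) = 0.97951.
Stage 2 (into S): u = (0.97951+0.5981)/(1+0.97951×0.5981) = 0.99481, so the speed is 0.9948c.

0.9948c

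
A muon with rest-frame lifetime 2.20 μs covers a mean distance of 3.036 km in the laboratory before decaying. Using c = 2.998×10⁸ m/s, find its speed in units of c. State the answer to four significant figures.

Lab distance = (lab lifetime)·v = γτ·βc, so βγ = d/(cτ) = 3036/(2.998×10⁸ × 2.200×10^-6) = 4.6031.
With βγ = 4.6031: γ² = 1 + (βγ)² = 22.1885, and β = (βγ)/γ = 4.6031/4.71047 = 0.9772.

0.9772c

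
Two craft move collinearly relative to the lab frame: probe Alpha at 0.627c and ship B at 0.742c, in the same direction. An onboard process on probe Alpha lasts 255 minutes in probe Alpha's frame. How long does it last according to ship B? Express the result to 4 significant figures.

Speed of probe Alpha in ship B's frame: u = (v_A − v_B)/(1 − v_A v_B/c²) = (0.627 − 0.742)/(1 − 0.627×0.742) = −0.115/0.534766 = −0.21505; |u| = 0.21505c.
γ for this relative speed: γ = 1/√(1 − 0.0462465) = 1.024.
Probe Alpha's interval is proper; time dilation gives Δt_B = γΔτ = 1.024 × 255 minutes = 261.1 minutes.

261.1 minutes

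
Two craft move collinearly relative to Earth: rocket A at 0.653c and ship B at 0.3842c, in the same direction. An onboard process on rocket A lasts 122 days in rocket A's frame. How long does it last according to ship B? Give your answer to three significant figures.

Speed of rocket A in ship B's frame: u = (v_A − v_B)/(1 − v_A v_B/c²) = (0.653 − 0.3842)/(1 − 0.653×0.3842) = 0.2688/0.7491174 = 0.35882; |u| = 0.35882c.
γ for this relative speed: γ = 1/√(1 − 0.128752) = 1.0713.
Rocket A's interval is proper; time dilation gives Δt_B = γΔτ = 1.0713 × 122 days = 131 days.

131 days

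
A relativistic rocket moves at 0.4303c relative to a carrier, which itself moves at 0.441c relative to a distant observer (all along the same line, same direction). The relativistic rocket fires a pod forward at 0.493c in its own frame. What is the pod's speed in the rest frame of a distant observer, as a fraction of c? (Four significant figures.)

Apply u = (u'+v)/(1+u'v) twice. Pod in the carrier frame: (0.493+0.4303)/(1+0.493·0.4303) = 0.9233/1.2121379 = 0.76171c.
That velocity, transformed to the rest frame of a distant observer: (0.76171+0.441)/(1+0.76171·0.441) = 1.20271/1.33591411 = 0.90029c.

0.9003c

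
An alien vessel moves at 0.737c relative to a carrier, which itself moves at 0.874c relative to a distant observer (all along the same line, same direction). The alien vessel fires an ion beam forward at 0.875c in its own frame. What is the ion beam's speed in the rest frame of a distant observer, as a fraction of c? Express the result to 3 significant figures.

0.999c

First combine the ion beam and alien vessel (S''→S'): u₁ = (0.875 + 0.737)/(1 + 0.875×0.737) = 1.612/1.644875 = 0.98001.
Then combine with the carrier (S'→S): u = (0.98001 + 0.874)/(1 + 0.98001×0.874) = 1.85401/1.85652874 = 0.99864.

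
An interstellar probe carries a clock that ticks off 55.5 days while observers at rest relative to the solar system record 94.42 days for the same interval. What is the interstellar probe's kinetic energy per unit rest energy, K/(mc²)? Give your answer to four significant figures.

From Δt = γΔτ: γ = 94.42/55.5 = 1.70126.
Since K = (γ−1)mc², K/(mc²) = 1.70126 − 1 = 0.7013.

0.7013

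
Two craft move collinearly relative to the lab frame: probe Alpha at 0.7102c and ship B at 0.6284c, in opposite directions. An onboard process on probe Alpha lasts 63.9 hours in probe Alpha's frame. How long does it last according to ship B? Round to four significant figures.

168.8 hours

Transform probe Alpha's velocity into ship B's frame: (0.7102 + 0.6284)/(1 + 0.7102·0.6284) = 1.3386/1.44628968, so the relative speed is 0.92554c.
γ for this relative speed: γ = 1/√(1 − 0.856624) = 2.641.
The clock on probe Alpha records proper time, so ship B measures Δt = γΔτ = 2.641 × 63.9 = 168.8 hours.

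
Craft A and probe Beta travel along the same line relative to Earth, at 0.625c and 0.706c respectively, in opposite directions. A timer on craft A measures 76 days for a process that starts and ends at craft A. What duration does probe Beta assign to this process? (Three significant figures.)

198 days

Speed of craft A in probe Beta's frame: u = (v_A + v_B)/(1 + v_A v_B/c²) = (0.625 + 0.706)/(1 + 0.625×0.706) = 1.331/1.44125 = 0.9235; |u| = 0.9235c.
At |u| = 0.9235c, γ = (1 − 0.852852)^(−1/2) = 2.6069.
The clock on craft A records proper time, so probe Beta measures Δt = γΔτ = 2.6069 × 76 = 198 days.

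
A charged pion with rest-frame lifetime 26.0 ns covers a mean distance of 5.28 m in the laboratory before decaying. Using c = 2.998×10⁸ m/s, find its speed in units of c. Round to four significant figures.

0.5608c

d = βγcτ ⇒ βγ = d/(cτ) = 5.280 m / (7.7948 m) = 0.67737.
β = (βγ)/√(1+(βγ)²) = 0.67737/√1.45883 = 0.5608.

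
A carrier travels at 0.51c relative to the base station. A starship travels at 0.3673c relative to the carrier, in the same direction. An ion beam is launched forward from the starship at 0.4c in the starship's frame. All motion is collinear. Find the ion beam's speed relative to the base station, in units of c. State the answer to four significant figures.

Apply u = (u'+v)/(1+u'v) twice. Ion beam in the carrier frame: (0.4+0.3673)/(1+0.4·0.3673) = 0.7673/1.14692 = 0.66901c.
That velocity, transformed to the rest frame of the base station: (0.66901+0.51)/(1+0.66901·0.51) = 1.17901/1.3411951 = 0.87907c.

0.8791c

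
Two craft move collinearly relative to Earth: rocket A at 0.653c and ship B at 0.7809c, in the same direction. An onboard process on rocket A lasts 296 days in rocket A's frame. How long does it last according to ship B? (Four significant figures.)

306.6 days

Transform rocket A's velocity into ship B's frame: (0.653 − 0.7809)/(1 − 0.653·0.7809) = −0.1279/0.4900723, so the relative speed is 0.26098c.
γ for this relative speed: γ = 1/√(1 − 0.0681106) = 1.0359.
The clock on rocket A records proper time, so ship B measures Δt = γΔτ = 1.0359 × 296 = 306.6 days.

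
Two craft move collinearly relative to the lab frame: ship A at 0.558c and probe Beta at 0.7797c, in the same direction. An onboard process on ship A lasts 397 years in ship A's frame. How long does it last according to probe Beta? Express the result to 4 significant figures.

The velocity of ship A relative to probe Beta is (0.558 − 0.7797)c / (1 − 0.558×0.7797) = −0.39244c; relative speed 0.39244c.
At |u| = 0.39244c, γ = (1 − 0.154009)^(−1/2) = 1.0872.
The clock on ship A records proper time, so probe Beta measures Δt = γΔτ = 1.0872 × 397 = 431.6 years.

431.6 years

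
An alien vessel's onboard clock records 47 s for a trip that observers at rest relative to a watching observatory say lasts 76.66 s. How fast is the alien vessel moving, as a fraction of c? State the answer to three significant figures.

0.790c

γ = Δt/Δτ = 76.66/47 = 1.6311.
β = √(1 − 1/γ²) = √(1 − 0.375871) = √0.624129 = 0.790.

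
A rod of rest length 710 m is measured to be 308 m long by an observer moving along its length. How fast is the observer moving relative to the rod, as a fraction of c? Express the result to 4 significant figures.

0.9010c

Length contraction gives γ = L₀/L = 710/308 = 2.3052.
β = √(1 − 1/γ²) = √0.811816 = 0.9010.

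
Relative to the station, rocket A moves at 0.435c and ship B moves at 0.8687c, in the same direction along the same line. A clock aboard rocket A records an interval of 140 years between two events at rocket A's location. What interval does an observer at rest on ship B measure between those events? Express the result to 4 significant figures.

Transform rocket A's velocity into ship B's frame: (0.435 − 0.8687)/(1 − 0.435·0.8687) = −0.4337/0.6221155, so the relative speed is 0.69714c.
At |u| = 0.69714c, γ = (1 − 0.486004)^(−1/2) = 1.3948.
The clock on rocket A records proper time, so ship B measures Δt = γΔτ = 1.3948 × 140 = 195.3 years.

195.3 years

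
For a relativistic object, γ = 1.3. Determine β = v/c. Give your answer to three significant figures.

β = √(1 − 1/γ²) = √(1 − 1/1.69) = √0.408284 = 0.639.

0.639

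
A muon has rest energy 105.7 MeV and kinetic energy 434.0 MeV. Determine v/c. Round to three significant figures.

K = (γ−1)mc², so γ = 1 + 434.0/105.7 = 5.106.
Then v/c = √(1 − γ⁻²) = √(1 − 0.0383564) = √0.9616436 = 0.981.

0.981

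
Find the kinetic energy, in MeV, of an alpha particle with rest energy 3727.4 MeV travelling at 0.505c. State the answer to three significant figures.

Lorentz factor: γ = (1 − 0.255025)^(−1/2) = 1.15859.
Kinetic energy: K = (γ − 1)mc² = (1.15859 − 1) × 3727.4 MeV = 0.15859 × 3727.4 = 591 MeV.

591 MeV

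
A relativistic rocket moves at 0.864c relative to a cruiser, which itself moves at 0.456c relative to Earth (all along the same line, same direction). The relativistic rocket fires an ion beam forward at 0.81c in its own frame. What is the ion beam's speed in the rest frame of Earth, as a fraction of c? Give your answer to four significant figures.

0.9943c

Apply u = (u'+v)/(1+u'v) twice. Ion beam in the cruiser frame: (0.81+0.864)/(1+0.81·0.864) = 1.674/1.69984 = 0.9848c.
That velocity, transformed to the rest frame of Earth: (0.9848+0.456)/(1+0.9848·0.456) = 1.4408/1.4490688 = 0.99429c.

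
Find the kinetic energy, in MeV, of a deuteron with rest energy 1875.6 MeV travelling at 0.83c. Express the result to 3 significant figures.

1490 MeV

γ = 1/√(1 − β²) = 1/√(1 − 0.6889) = 1/√0.3111 = 1.79287.
Kinetic energy: K = (γ − 1)mc² = (1.79287 − 1) × 1875.6 MeV = 0.79287 × 1875.6 = 1490 MeV.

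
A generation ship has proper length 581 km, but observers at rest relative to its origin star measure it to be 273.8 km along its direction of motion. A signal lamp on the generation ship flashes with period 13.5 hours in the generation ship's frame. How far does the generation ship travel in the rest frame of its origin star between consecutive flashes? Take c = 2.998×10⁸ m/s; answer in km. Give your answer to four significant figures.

From L = L₀/γ: γ = 581/273.8 = 2.12199.
β = √(1 − 1/γ²) = 0.882. Lab-frame period = γτ = 2.12199×13.5 hours = 28.647 hours. Distance = βc × γτ = 0.882 × 2.998×10⁸ m/s × 103129.2 s = 2.7270×10^13 m = 2.727×10^10 km.

2.727×10^10 km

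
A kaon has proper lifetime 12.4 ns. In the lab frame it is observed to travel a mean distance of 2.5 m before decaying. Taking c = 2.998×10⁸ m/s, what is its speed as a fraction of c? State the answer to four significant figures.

0.5580c

Let x = d/(cτ) = 2.500 m / (2.998×10⁸ m/s × 1.240×10^-8 s) = 0.67249. Since d = βγcτ, x = βγ = β/√(1−β²).
Solving: β² = x²/(1+x²) = 0.452243/1.452243 = 0.31141, so β = 0.5580.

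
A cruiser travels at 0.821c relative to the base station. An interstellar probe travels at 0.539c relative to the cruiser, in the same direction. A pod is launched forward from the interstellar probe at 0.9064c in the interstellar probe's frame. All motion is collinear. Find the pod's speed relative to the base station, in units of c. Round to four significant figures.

0.9971c

First combine the pod and interstellar probe (S''→S'): u₁ = (0.9064 + 0.539)/(1 + 0.9064×0.539) = 1.4454/1.4885496 = 0.97101.
Then combine with the cruiser (S'→S): u = (0.97101 + 0.821)/(1 + 0.97101×0.821) = 1.79201/1.79719921 = 0.99711.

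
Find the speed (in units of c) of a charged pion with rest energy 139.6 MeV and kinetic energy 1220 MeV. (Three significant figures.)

γ = 1 + K/(mc²) = 1 + 1220/139.6 = 9.7393.
β = √(1 − 1/γ²) = √(1 − 0.0105425) = √0.9894575 = 0.995.

0.995c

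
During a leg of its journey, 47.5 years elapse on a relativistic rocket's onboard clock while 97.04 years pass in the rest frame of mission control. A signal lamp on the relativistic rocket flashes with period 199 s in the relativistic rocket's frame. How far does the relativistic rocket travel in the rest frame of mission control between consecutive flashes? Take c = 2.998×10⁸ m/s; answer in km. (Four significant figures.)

The time-dilation ratio gives γ = 97.04/47.5 = 2.04295.
β = √(1 − 1/γ²) = 0.87201. Lab-frame period = γτ = 2.04295×199 s = 406.55 s. Distance = βc × γτ = 0.87201 × 2.998×10⁸ m/s × 406.55 s = 1.0628×10^11 m = 1.063×10^8 km.

1.063×10^8 km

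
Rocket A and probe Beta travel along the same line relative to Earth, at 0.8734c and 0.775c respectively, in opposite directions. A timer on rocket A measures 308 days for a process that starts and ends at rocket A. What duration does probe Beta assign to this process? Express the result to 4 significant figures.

1678 days

Transform rocket A's velocity into probe Beta's frame: (0.8734 + 0.775)/(1 + 0.8734·0.775) = 1.6484/1.676885, so the relative speed is 0.98301c.
γ for this relative speed: γ = 1/√(1 − 0.966309) = 5.4481.
The clock on rocket A records proper time, so probe Beta measures Δt = γΔτ = 5.4481 × 308 = 1678 days.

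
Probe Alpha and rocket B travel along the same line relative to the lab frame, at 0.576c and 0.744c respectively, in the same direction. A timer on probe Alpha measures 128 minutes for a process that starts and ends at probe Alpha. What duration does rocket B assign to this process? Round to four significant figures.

133.9 minutes

Speed of probe Alpha in rocket B's frame: u = (v_A − v_B)/(1 − v_A v_B/c²) = (0.576 − 0.744)/(1 − 0.576×0.744) = −0.168/0.571456 = −0.29399; |u| = 0.29399c.
γ for this relative speed: γ = 1/√(1 − 0.0864301) = 1.0462.
The clock on probe Alpha records proper time, so rocket B measures Δt = γΔτ = 1.0462 × 128 = 133.9 minutes.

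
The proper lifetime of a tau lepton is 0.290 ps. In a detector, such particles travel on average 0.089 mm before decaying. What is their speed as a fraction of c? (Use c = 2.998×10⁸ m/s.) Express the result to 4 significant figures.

Let x = d/(cτ) = 8.900×10^-5 m / (2.998×10⁸ m/s × 2.900×10^-13 s) = 1.0237. Since d = βγcτ, x = βγ = β/√(1−β²).
Solving: β² = x²/(1+x²) = 1.04796/2.04796 = 0.511709, so β = 0.7153.

0.7153c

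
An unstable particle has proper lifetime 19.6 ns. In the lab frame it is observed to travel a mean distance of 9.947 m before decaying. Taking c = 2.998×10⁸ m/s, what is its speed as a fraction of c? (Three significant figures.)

d = βγcτ ⇒ βγ = d/(cτ) = 9.947 m / (5.87608 m) = 1.6928.
β = (βγ)/√(1+(βγ)²) = 1.6928/√3.86557 = 0.861.

0.861c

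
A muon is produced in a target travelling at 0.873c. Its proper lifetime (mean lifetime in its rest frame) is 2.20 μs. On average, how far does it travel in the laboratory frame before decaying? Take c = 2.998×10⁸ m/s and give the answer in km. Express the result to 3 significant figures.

1.18 km

With β = 0.873, γ = 1/√(1 − 0.873²) = 1/√0.237871 = 2.0504.
Lab-frame lifetime: Δt = γτ = 2.0504 × 2.20 μs = 4.5109 μs.
Distance: d = vΔt = 0.873 × 2.998×10⁸ m/s × 4.5109×10^-6 s = 1180 m = 1.18 km.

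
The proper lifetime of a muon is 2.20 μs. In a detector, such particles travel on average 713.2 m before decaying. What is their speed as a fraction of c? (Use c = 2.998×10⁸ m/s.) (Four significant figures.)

Let x = d/(cτ) = 713.2 m / (2.998×10⁸ m/s × 2.200×10^-6 s) = 1.0813. Since d = βγcτ, x = βγ = β/√(1−β²).
Solving: β² = x²/(1+x²) = 1.16921/2.16921 = 0.539003, so β = 0.7342.

0.7342c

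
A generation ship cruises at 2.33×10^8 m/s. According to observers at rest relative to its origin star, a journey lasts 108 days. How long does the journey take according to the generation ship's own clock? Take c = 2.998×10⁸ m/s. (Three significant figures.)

68.0 days

β = v/c = (2.33×10^8 m/s)/(2.998×10⁸ m/s) = 0.777185.
β² = 0.6040165, so γ = 1/√0.3959835 = 1.5891.
The generation ship's clock runs slow as seen from its origin star, so Δτ = Δt/γ = 108/1.5891 = 68.0 days.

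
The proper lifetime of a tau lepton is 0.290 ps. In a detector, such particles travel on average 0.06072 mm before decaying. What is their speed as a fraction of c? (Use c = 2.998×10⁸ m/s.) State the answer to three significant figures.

0.573c

d = βγcτ ⇒ βγ = d/(cτ) = 6.072×10^-5 m / (8.6942×10^-5 m) = 0.6984.
β = (βγ)/√(1+(βγ)²) = 0.6984/√1.487763 = 0.573.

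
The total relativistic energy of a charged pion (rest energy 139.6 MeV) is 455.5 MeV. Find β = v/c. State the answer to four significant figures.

γ = E/(mc²) = 455.5/139.6 = 3.2629.
β = √(1 − 1/γ²) = √(1 − 0.0939274) = √0.9060726 = 0.9519.

0.9519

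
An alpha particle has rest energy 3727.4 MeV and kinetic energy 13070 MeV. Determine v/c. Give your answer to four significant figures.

0.9751

K = (γ−1)mc², so γ = 1 + 13070/3727.4 = 4.5065.
Then v/c = √(1 − γ⁻²) = √(1 − 0.0492404) = √0.9507596 = 0.9751.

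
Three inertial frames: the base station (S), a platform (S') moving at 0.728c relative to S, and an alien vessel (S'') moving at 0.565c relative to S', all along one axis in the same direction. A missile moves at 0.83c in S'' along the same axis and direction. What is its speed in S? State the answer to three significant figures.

First combine the missile and alien vessel (S''→S'): u₁ = (0.83 + 0.565)/(1 + 0.83×0.565) = 1.395/1.46895 = 0.94966.
Then combine with the platform (S'→S): u = (0.94966 + 0.728)/(1 + 0.94966×0.728) = 1.67766/1.69135248 = 0.9919.

0.992c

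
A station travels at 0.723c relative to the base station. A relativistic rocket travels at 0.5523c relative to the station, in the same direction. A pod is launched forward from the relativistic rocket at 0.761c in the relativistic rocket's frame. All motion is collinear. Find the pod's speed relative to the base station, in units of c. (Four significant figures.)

0.9875c

Apply u = (u'+v)/(1+u'v) twice. Pod in the station frame: (0.761+0.5523)/(1+0.761·0.5523) = 1.3133/1.4203003 = 0.92466c.
That velocity, transformed to the rest frame of the base station: (0.92466+0.723)/(1+0.92466·0.723) = 1.64766/1.66852918 = 0.98749c.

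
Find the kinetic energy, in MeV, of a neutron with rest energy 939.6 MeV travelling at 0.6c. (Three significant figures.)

β² = 0.36, so γ = 1/√0.64 = 1.25.
Kinetic energy: K = (γ − 1)mc² = (1.25 − 1) × 939.6 MeV = 0.25 × 939.6 = 235 MeV.

235 MeV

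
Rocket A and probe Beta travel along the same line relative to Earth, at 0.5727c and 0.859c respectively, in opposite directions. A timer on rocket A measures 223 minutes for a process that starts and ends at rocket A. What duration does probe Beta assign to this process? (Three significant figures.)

793 minutes

The velocity of rocket A relative to probe Beta is (0.5727 + 0.859)c / (1 + 0.5727×0.859) = 0.95962c; relative speed 0.95962c.
At |u| = 0.95962c, γ = (1 − 0.920871)^(−1/2) = 3.5549.
Rocket A's interval is proper; time dilation gives Δt_B = γΔτ = 3.5549 × 223 minutes = 793 minutes.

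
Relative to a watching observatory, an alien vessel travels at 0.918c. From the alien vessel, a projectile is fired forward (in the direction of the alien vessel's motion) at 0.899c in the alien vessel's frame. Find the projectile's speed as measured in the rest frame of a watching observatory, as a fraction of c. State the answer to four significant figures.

Relativistic velocity addition: u = (u' + v)/(1 + u'v/c²), with u' = 0.899c and v = 0.918c.
Numerator: 0.899 + 0.918 = 1.817. Denominator: 1 + (0.899)(0.918) = 1.825282.
u = 1.817/1.825282 = 0.99546, so the speed is 0.9955c.

0.9955c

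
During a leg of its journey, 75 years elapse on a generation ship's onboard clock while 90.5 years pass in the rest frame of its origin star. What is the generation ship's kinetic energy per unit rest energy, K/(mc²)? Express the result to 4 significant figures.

From Δt = γΔτ: γ = 90.5/75 = 1.20667.
K/(mc²) = γ − 1 = 1.20667 − 1 = 0.2067.

0.2067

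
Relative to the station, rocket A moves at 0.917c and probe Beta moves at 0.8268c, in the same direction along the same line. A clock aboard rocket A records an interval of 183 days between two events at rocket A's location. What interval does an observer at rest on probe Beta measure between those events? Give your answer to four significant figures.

Speed of rocket A in probe Beta's frame: u = (v_A − v_B)/(1 − v_A v_B/c²) = (0.917 − 0.8268)/(1 − 0.917×0.8268) = 0.0902/0.2418244 = 0.373; |u| = 0.373c.
At |u| = 0.373c, γ = (1 − 0.139129)^(−1/2) = 1.0778.
Rocket A's interval is proper; time dilation gives Δt_B = γΔτ = 1.0778 × 183 days = 197.2 days.

197.2 days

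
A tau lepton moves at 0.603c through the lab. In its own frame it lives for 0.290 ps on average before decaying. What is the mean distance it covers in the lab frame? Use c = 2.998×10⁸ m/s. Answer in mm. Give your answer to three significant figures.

0.0657 mm

γ = 1/√(1 − β²) = 1/√(1 − 0.363609) = 1/√0.636391 = 1/0.797741 = 1.2535.
Lab-frame lifetime: Δt = γτ = 1.2535 × 0.290 ps = 0.36351 ps.
Distance: d = vΔt = 0.603 × 2.998×10⁸ m/s × 3.6351×10^-13 s = 6.57×10^-5 m = 0.0657 mm.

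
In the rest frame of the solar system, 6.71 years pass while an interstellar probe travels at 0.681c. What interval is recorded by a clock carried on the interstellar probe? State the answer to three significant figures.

γ = 1/√(1 − β²) = 1/√(1 − 0.463761) = 1/√0.536239 = 1/0.732283 = 1.3656.
The interstellar probe's clock runs slow as seen from the solar system, so Δτ = Δt/γ = 6.71/1.3656 = 4.91 years.

4.91 years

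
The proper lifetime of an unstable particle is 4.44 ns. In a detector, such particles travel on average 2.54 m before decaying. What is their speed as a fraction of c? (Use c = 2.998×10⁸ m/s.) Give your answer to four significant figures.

d = βγcτ ⇒ βγ = d/(cτ) = 2.540 m / (1.331112 m) = 1.9082.
β = (βγ)/√(1+(βγ)²) = 1.9082/√4.64123 = 0.8857.

0.8857c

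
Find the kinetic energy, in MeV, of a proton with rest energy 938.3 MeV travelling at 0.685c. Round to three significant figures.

350 MeV

With β = 0.685, γ = 1/√(1 − 0.685²) = 1/√0.530775 = 1.3726.
Kinetic energy: K = (γ − 1)mc² = (1.3726 − 1) × 938.3 MeV = 0.3726 × 938.3 = 350 MeV.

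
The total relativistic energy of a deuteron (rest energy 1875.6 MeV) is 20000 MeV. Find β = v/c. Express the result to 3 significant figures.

0.996

γ = E/(mc²) = 20000/1875.6 = 10.663.
β = √(1 − 1/γ²) = √(1 − 0.00879511) = √0.99120489 = 0.996.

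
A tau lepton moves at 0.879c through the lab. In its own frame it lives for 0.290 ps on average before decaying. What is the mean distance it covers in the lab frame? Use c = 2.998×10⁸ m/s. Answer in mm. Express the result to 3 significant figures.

With β = 0.879, γ = 1/√(1 − 0.879²) = 1/√0.227359 = 2.0972.
Lab-frame lifetime: Δt = γτ = 2.0972 × 0.290 ps = 0.60819 ps.
Distance: d = vΔt = 0.879 × 2.998×10⁸ m/s × 6.0819×10^-13 s = 1.60×10^-4 m = 0.160 mm.

0.160 mm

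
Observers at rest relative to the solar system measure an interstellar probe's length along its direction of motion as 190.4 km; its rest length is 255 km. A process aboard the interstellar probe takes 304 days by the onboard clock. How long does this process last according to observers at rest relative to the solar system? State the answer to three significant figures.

407 days

Length contraction gives γ = L₀/L = 255/190.4 = 1.33929.
The same γ dilates the second interval: 1.33929 × 304 days = 407 days.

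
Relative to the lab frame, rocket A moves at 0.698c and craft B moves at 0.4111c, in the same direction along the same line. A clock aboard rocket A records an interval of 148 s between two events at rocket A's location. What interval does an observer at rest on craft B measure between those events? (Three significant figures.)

162 s

Transform rocket A's velocity into craft B's frame: (0.698 − 0.4111)/(1 − 0.698·0.4111) = 0.2869/0.7130522, so the relative speed is 0.40235c.
γ for this relative speed: γ = 1/√(1 − 0.161886) = 1.0923.
Rocket A's interval is proper; time dilation gives Δt_B = γΔτ = 1.0923 × 148 s = 162 s.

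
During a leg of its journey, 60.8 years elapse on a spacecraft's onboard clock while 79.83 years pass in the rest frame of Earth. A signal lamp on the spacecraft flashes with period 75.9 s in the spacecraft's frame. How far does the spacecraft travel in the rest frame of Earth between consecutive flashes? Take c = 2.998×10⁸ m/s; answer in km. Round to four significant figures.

The time-dilation ratio gives γ = 79.83/60.8 = 1.31299.
β = √(1 − 1/γ²) = 0.64802. Lab-frame period = γτ = 1.31299×75.9 s = 99.656 s. Distance = βc × γτ = 0.64802 × 2.998×10⁸ m/s × 99.656 s = 1.9361×10^10 m = 1.936×10^7 km.

1.936×10^7 km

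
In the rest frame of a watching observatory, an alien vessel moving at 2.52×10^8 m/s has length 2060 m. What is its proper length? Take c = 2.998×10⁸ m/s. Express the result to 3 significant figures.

3800 m

β = v/c = (2.52×10^8 m/s)/(2.998×10⁸ m/s) = 0.84056.
Lorentz factor: γ = (1 − 0.7065411136)^(−1/2) = 1.846.
Proper length: L₀ = γ·L = 1.846 × 2060 = 3800 m.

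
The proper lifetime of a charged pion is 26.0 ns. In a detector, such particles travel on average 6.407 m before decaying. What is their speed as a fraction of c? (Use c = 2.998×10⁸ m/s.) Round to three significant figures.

d = βγcτ ⇒ βγ = d/(cτ) = 6.407 m / (7.7948 m) = 0.82196.
β = (βγ)/√(1+(βγ)²) = 0.82196/√1.675618 = 0.635.

0.635c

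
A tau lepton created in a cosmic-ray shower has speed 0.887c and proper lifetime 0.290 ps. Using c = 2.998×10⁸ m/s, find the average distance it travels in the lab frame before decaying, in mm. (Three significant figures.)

γ = 1/√(1 − β²) = 1/√(1 − 0.786769) = 1/√0.213231 = 1/0.461769 = 2.1656.
Lab-frame lifetime: Δt = γτ = 2.1656 × 0.290 ps = 0.62802 ps.
Distance: d = vΔt = 0.887 × 2.998×10⁸ m/s × 6.2802×10^-13 s = 1.67×10^-4 m = 0.167 mm.

0.167 mm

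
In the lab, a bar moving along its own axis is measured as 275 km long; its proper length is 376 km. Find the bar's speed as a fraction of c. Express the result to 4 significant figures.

Length contraction gives γ = L₀/L = 376/275 = 1.3673.
β = √(1 − 1/γ²) = √0.4651 = 0.6820.

0.6820c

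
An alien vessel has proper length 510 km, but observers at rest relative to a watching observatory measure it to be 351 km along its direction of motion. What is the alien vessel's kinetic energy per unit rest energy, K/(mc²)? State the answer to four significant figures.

From L = L₀/γ: γ = 510/351 = 1.45299.
K/(mc²) = γ − 1 = 1.45299 − 1 = 0.4530.

0.4530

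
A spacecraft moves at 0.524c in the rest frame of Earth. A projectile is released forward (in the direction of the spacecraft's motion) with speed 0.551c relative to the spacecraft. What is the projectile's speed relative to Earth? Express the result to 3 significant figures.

0.834c

In units of c, u = (u' + v)/(1 + u'v) with u' = 0.551 and v = 0.524.
Numerator: 0.551 + 0.524 = 1.075. Denominator: 1 + (0.551)(0.524) = 1.288724.
u = 1.075/1.288724 = 0.83416, so the speed is 0.834c.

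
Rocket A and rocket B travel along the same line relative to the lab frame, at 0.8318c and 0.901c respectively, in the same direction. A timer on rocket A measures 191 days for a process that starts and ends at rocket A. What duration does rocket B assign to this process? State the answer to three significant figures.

The velocity of rocket A relative to rocket B is (0.8318 − 0.901)c / (1 − 0.8318×0.901) = −0.27619c; relative speed 0.27619c.
At |u| = 0.27619c, γ = (1 − 0.0762809)^(−1/2) = 1.0405.
The clock on rocket A records proper time, so rocket B measures Δt = γΔτ = 1.0405 × 191 = 199 days.

199 days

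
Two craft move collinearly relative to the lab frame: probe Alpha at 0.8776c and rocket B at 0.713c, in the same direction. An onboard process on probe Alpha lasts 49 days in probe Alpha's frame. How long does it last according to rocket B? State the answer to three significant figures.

54.6 days

Transform probe Alpha's velocity into rocket B's frame: (0.8776 − 0.713)/(1 − 0.8776·0.713) = 0.1646/0.3742712, so the relative speed is 0.43979c.
γ for this relative speed: γ = 1/√(1 − 0.193415) = 1.1135.
Probe Alpha's interval is proper; time dilation gives Δt_B = γΔτ = 1.1135 × 49 days = 54.6 days.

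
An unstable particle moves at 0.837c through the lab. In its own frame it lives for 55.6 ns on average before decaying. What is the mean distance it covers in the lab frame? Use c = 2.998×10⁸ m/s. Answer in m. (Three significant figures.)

With β = 0.837, γ = 1/√(1 − 0.837²) = 1/√0.299431 = 1.8275.
Lab-frame lifetime: Δt = γτ = 1.8275 × 55.6 ns = 101.61 ns.
Distance: d = vΔt = 0.837 × 2.998×10⁸ m/s × 1.0161×10^-7 s = 25.5 m.

25.5 m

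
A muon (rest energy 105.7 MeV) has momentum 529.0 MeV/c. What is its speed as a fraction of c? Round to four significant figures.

βγ = pc/(mc²) = 529.0/105.7 = 5.0047.
Since γ² = 1 + (βγ)² = 26.047, γ = √26.047 = 5.10363, and β = (βγ)/γ = 5.0047/5.10363 = 0.9806.

0.9806c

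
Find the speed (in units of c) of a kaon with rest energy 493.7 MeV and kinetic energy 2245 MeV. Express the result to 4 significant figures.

K = (γ−1)mc², so γ = 1 + 2245/493.7 = 5.5473.
Then v/c = √(1 − γ⁻²) = √(1 − 0.0324965) = √0.9675035 = 0.9836.

0.9836c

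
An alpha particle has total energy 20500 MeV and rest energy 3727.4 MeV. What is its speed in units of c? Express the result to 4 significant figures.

Total energy E = γmc² gives γ = 20500/3727.4 = 5.4998.
Hence β = √(1 − 1/γ²) = √(1 − 0.0330603) = √0.9669397 = 0.9833.

0.9833c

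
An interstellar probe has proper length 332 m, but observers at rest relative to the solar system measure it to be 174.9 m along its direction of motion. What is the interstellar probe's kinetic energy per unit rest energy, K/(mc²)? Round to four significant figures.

γ = L₀/L = 332/174.9 = 1.89823.
K/(mc²) = γ − 1 = 1.89823 − 1 = 0.8982.

0.8982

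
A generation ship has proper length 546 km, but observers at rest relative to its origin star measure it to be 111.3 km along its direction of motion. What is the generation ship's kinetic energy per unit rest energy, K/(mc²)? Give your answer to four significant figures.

3.906

Length contraction gives γ = L₀/L = 546/111.3 = 4.90566.
Since K = (γ−1)mc², K/(mc²) = 4.90566 − 1 = 3.906.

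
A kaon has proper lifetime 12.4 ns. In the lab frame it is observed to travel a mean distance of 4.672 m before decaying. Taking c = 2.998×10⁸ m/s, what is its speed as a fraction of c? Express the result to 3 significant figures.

0.783c

Let x = d/(cτ) = 4.672 m / (2.998×10⁸ m/s × 1.240×10^-8 s) = 1.2568. Since d = βγcτ, x = βγ = β/√(1−β²).
Solving: β² = x²/(1+x²) = 1.57955/2.57955 = 0.612335, so β = 0.783.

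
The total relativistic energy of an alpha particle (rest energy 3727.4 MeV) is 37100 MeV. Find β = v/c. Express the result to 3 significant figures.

0.995

Total energy E = γmc² gives γ = 37100/3727.4 = 9.9533.
Hence β = √(1 − 1/γ²) = √(1 − 0.0100941) = √0.9899059 = 0.995.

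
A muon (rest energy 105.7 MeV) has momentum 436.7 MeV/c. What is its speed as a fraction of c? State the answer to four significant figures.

0.9719c

pc/(mc²) = 436.7/105.7 = 4.1315 = βγ = β/√(1−β²).
So β² = x²/(1 + x²) with x = 4.1315: x² = 17.0693, β² = 17.0693/18.0693 = 0.944658, β = 0.9719.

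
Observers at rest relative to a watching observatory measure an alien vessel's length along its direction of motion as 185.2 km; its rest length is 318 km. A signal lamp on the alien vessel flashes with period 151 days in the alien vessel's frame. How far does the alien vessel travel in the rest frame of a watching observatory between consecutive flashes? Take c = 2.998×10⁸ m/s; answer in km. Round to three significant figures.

From L = L₀/γ: γ = 318/185.2 = 1.71706.
β = √(1 − 1/γ²) = 0.81291. Lab-frame period = γτ = 1.71706×151 days = 259.28 days. Distance = βc × γτ = 0.81291 × 2.998×10⁸ m/s × 22401792 s = 5.4596×10^15 m = 5.46×10^12 km.

5.46×10^12 km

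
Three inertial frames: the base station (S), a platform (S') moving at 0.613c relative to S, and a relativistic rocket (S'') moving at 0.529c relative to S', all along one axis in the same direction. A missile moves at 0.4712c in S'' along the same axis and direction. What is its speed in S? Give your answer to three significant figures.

0.948c

Compose velocities in two stages. Stage 1 (into S'): u₁ = (0.4712+0.529)/(1+0.4712×0.529) = 0.80063.
Stage 2 (into S): u = (0.80063+0.613)/(1+0.80063×0.613) = 0.94824, so the speed is 0.948c.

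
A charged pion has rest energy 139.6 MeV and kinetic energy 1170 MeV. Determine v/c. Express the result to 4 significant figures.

0.9943

γ = 1 + K/(mc²) = 1 + 1170/139.6 = 9.3811.
β = √(1 − 1/γ²) = √(1 − 0.011363) = √0.988637 = 0.9943.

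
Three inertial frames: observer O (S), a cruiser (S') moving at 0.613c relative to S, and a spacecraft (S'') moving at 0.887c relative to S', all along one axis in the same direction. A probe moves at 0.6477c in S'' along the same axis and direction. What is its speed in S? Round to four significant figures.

Compose velocities in two stages. Stage 1 (into S'): u₁ = (0.6477+0.887)/(1+0.6477×0.887) = 0.97472.
Stage 2 (into S): u = (0.97472+0.613)/(1+0.97472×0.613) = 0.99388, so the speed is 0.9939c.

0.9939c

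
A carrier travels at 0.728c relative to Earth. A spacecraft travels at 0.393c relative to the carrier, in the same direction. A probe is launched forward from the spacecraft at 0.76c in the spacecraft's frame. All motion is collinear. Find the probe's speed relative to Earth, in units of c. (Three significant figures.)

0.981c

First combine the probe and spacecraft (S''→S'): u₁ = (0.76 + 0.393)/(1 + 0.76×0.393) = 1.153/1.29868 = 0.88782.
Then combine with the carrier (S'→S): u = (0.88782 + 0.728)/(1 + 0.88782×0.728) = 1.61582/1.64633296 = 0.98147.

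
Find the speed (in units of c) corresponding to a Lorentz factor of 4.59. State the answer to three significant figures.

0.976c

β = √(1 − 1/γ²) = √(1 − 1/21.0681) = √0.952535 = 0.976.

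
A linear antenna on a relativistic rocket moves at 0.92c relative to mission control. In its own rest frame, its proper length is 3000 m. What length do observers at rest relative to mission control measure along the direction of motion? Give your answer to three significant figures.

γ = 1/√(1 − β²) = 1/√(1 − 0.8464) = 1/√0.1536 = 1/0.391918 = 2.5516.
Along the direction of motion the measured length is L₀/γ = 3000/2.5516 = 1180 m.

1180 m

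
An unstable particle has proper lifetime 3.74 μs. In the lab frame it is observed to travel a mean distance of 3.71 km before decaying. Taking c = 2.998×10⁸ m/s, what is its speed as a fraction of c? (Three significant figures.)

0.957c

Lab distance = (lab lifetime)·v = γτ·βc, so βγ = d/(cτ) = 3710/(2.998×10⁸ × 3.740×10^-6) = 3.3088.
With βγ = 3.3088: γ² = 1 + (βγ)² = 11.9482, and β = (βγ)/γ = 3.3088/3.45662 = 0.957.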